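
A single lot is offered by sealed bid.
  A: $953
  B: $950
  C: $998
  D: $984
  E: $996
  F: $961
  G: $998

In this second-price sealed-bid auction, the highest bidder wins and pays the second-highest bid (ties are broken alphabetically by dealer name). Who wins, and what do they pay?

Sorting bids: 998 (C) > 998 (G) > 996 (E) > 984 (D) > 961 (F) > 953 (A) > …
Tie at $998 → C wins by tie-break.
C is highest; pays the second-highest bid, $998.

C pays $998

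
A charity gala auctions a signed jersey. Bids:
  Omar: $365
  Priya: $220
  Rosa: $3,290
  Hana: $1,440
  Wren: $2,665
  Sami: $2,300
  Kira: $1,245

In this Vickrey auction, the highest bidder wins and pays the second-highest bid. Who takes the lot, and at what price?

Vickrey auction: the highest bidder wins and pays the second-highest bid.
Bids ranked: 3,290 (Rosa) > 2,665 (Wren) > 2,300 (Sami) > 1,440 (Hana) > 1,245 (Kira) > 365 (Omar) > …
Rosa is highest; pays the second-highest bid, $2,665.

Rosa pays $2,665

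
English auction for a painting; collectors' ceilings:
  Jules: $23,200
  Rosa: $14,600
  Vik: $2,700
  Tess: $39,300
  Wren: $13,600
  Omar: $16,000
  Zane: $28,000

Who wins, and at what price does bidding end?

Ascending (English) auction: the price rises until one bidder remains; the winner pays the price at which the last rival dropped out.
Limits ranked: 39,300 (Tess) > 28,000 (Zane) > 23,200 (Jules) > 16,000 (Omar) > 14,600 (Rosa) > 13,600 (Wren) > …
Zane is the last rival to drop out, at $28,000; Tess remains and wins at that price.

Tess wins at $28,000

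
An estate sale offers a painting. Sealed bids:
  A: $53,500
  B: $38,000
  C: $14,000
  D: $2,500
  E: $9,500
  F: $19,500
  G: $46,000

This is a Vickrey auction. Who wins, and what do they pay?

A pays $46,000

Sorting bids: 53,500 (A) > 46,000 (G) > 38,000 (B) > 19,500 (F) > 14,000 (C) > 9,500 (E) > …
A wins with the highest bid; price is set by the runner-up at $46,000.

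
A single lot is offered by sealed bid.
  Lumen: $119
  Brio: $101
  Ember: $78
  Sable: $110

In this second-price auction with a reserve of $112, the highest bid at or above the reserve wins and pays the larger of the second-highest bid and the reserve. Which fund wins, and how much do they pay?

Sorting bids: 119 (Lumen) > 110 (Sable) > 101 (Brio) > 78 (Ember)
Highest eligible bid: Lumen at $119.
Second-highest bid $110 is below the reserve $112, so the reserve binds → payment $112.

Lumen pays $112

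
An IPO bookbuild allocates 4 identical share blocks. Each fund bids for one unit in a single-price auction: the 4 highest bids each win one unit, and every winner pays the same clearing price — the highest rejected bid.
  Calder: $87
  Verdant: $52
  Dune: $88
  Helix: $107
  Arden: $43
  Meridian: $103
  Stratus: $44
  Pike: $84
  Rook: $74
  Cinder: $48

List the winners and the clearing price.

Bids ranked high→low: 107 (Helix), 103 (Meridian), 88 (Dune), 87 (Calder), 84 (Pike), 74 (Rook), …
The 4 highest are Helix, Meridian, Dune, Calder.
Clearing price = highest rejected bid = $84.

Helix, Meridian, Dune, Calder; each pays $84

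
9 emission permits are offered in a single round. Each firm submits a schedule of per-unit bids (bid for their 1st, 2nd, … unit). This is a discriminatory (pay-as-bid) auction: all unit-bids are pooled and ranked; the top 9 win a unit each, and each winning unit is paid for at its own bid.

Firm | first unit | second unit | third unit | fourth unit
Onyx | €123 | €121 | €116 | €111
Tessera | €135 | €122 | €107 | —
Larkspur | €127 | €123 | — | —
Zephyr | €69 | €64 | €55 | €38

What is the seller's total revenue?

Total revenue: €1,085

Pooled unit-bids ranked (top 9): 135 (Tessera-1), 127 (Larkspur-1), 123 (Onyx-1), 123 (Larkspur-2), 122 (Tessera-2), 121 (Onyx-2), 116 (Onyx-3), 111 (Onyx-4), 107 (Tessera-3)
Next rejected bid: €69 (not a price — pay-as-bid).
Each winning unit pays its own bid.
Revenue = 135 + 127 + 123 + 123 + 122 + 121 + 116 + 111 + 107 = €1,085.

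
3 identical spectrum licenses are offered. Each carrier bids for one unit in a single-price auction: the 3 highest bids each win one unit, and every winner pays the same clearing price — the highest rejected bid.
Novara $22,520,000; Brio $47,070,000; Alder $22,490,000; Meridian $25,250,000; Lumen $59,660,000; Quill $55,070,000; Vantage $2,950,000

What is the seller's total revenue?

Ordering the bids: 59,660,000 (Lumen), 55,070,000 (Quill), 47,070,000 (Brio), 25,250,000 (Meridian), 22,520,000 (Novara), …
Winners (3 units): Lumen, Quill, Brio.
Highest unsuccessful bid: $25,250,000 → clearing price.
Total revenue = 3 × $25,250,000 = $75,750,000.

Total revenue: $75,750,000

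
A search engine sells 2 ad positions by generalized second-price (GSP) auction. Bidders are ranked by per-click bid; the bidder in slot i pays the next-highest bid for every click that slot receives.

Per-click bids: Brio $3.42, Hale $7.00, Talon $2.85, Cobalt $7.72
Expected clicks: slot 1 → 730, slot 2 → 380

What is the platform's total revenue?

Per-click bids in order: $7.72 (Cobalt) > $7.00 (Hale) > $3.42 (Brio) > …
Slot 1: Cobalt pays $7.00 × 730 = $5110.00
Slot 2: Hale pays $3.42 × 380 = $1299.60
Total = $6409.60

Total revenue: $6409.60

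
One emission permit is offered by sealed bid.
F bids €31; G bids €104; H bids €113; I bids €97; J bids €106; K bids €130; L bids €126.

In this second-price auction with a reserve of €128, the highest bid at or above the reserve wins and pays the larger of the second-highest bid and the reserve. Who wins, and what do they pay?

K pays €128

Bids in order: 130 (K) > 126 (L) > 113 (H) > 106 (J) > 104 (G) > 97 (I) > …
K has the top bid at or above the reserve (€130).
max(second-highest €126, reserve €128) = €128.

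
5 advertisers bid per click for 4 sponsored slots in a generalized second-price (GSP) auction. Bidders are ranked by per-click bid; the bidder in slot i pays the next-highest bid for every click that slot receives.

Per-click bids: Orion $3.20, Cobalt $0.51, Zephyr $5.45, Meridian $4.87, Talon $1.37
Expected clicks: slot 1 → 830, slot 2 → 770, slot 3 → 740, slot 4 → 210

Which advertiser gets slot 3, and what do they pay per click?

Per-click bids in order: $5.45 (Zephyr) > $4.87 (Meridian) > $3.20 (Orion) > $1.37 (Talon) > $0.51 (Cobalt)
Slot 3 goes to the third-ranked bidder, Orion, who pays the next bid down: $1.37/click.

Orion; $1.37 per click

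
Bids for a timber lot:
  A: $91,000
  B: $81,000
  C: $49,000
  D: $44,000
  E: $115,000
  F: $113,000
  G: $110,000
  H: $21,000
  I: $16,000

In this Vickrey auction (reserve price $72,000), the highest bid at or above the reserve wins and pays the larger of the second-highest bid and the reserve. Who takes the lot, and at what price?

Rule: the highest bid at or above the reserve wins and pays the larger of the second-highest bid and the reserve.
Sorting bids: 115,000 (E) > 113,000 (F) > 110,000 (G) > 91,000 (A) > 81,000 (B) > 49,000 (C) > …
Highest eligible bid: E at $115,000.
max(second-highest $113,000, reserve $72,000) = $113,000; the reserve does not bind.

E pays $113,000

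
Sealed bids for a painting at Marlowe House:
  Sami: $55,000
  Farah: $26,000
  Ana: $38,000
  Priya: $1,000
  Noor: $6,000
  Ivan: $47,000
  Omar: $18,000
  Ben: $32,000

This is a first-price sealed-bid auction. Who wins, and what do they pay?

Sami pays $55,000

Bids ranked: 55,000 (Sami) > 47,000 (Ivan) > 38,000 (Ana) > 32,000 (Ben) > 26,000 (Farah) > 18,000 (Omar) > …
First-price: Sami pays what they bid, $55,000.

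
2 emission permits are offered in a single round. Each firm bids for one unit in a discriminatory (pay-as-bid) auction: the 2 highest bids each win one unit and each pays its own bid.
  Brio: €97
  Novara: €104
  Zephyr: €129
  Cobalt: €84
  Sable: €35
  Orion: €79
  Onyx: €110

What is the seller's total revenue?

Bids ranked high→low: 129 (Zephyr), 110 (Onyx), 104 (Novara), 97 (Brio), …
The 2 highest are Zephyr, Onyx.
Total revenue = 129 + 110 = €239.

Total revenue: €239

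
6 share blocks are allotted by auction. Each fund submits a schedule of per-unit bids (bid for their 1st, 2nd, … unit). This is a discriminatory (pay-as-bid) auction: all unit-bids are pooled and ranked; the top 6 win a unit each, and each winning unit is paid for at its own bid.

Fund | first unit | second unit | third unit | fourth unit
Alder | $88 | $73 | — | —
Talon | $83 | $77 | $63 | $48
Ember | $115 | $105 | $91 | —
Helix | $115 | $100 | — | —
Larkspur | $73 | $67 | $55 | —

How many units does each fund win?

All unit-bids, highest first — top 6: 115 (Ember-1), 115 (Helix-1), 105 (Ember-2), 100 (Helix-2), 91 (Ember-3), 88 (Alder-1)
Next rejected bid: $83 (not a price — pay-as-bid).
Allocation: Alder 1, Ember 3, Helix 2.

Alder 1, Ember 3, Helix 2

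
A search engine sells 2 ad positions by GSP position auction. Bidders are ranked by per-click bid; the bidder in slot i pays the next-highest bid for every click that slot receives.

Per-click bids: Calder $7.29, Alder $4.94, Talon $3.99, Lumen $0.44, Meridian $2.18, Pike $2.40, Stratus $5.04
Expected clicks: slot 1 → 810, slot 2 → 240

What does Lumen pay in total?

Sorting advertisers: $7.29 (Calder) > $5.04 (Stratus) > $4.94 (Alder) > …
Lumen ranks below slot 2 → no slot, pays nothing.

Lumen pays $0.00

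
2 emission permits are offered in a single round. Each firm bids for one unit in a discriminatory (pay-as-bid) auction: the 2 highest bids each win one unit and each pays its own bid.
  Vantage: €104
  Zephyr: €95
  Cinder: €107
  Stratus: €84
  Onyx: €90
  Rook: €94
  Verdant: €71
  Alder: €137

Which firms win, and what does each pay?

Sorting: 137 (Alder), 107 (Cinder), 104 (Vantage), 95 (Zephyr), …
Top 2: Alder, Cinder.
Each winner pays its own bid: Alder €137, Cinder €107.

Alder €137, Cinder €107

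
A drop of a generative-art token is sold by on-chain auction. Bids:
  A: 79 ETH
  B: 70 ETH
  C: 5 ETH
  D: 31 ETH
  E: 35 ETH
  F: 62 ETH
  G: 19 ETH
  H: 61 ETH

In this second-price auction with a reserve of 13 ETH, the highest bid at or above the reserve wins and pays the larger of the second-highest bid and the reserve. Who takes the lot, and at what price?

Bids in order: 79 (A) > 70 (B) > 62 (F) > 61 (H) > 35 (E) > 31 (D) > …
A has the top bid at or above the reserve (79 ETH).
Second-highest bid 70 ETH exceeds the reserve 13 ETH → payment 70 ETH.

A pays 70 ETH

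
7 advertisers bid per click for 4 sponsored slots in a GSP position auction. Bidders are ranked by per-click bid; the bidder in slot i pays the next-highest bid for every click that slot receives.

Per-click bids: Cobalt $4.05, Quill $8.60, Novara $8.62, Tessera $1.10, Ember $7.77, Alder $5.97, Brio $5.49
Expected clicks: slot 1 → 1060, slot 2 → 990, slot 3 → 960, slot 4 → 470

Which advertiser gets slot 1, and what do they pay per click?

Novara; $8.60 per click

Per-click bids in order: $8.62 (Novara) > $8.60 (Quill) > $7.77 (Ember) > $5.97 (Alder) > $5.49 (Brio) > …
Slot 1 goes to the first-ranked bidder, Novara, who pays the next bid down: $8.60/click.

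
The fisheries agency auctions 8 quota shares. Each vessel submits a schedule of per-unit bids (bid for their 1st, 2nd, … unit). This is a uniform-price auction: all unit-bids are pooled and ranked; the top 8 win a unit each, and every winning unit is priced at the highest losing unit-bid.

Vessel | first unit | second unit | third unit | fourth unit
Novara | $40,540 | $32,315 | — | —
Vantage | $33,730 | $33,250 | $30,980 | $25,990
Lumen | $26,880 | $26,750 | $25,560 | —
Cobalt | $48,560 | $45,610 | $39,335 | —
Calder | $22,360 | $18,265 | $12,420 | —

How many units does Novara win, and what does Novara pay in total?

Novara: 2 units, pays $53,760

All unit-bids, highest first — top 8: 48,560 (Cobalt-1), 45,610 (Cobalt-2), 40,540 (Novara-1), 39,335 (Cobalt-3), 33,730 (Vantage-1), 33,250 (Vantage-2), 32,315 (Novara-2), 30,980 (Vantage-3)
Highest rejected unit-bid = $26,880.
Novara wins 2 unit(s) at $26,880 each.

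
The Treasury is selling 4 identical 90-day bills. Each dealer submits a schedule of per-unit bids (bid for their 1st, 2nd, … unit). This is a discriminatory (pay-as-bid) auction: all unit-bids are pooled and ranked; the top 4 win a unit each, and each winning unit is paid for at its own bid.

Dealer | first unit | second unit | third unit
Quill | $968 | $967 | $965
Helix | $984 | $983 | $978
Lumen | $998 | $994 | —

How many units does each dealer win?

Merging the schedules and taking the best 4: 998 (Lumen-1), 994 (Lumen-2), 984 (Helix-1), 983 (Helix-2)
Next rejected bid: $978 (not a price — pay-as-bid).
Allocation: Helix 2, Lumen 2.

Helix 2, Lumen 2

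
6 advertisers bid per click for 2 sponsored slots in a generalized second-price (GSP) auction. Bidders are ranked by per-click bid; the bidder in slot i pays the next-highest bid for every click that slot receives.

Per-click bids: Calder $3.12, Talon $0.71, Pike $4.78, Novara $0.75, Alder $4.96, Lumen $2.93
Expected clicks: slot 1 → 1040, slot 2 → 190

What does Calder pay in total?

Calder pays $0.00

Ranked by bid: $4.96 (Alder) > $4.78 (Pike) > $3.12 (Calder) > …
Calder ranks below slot 2 → no slot, pays nothing.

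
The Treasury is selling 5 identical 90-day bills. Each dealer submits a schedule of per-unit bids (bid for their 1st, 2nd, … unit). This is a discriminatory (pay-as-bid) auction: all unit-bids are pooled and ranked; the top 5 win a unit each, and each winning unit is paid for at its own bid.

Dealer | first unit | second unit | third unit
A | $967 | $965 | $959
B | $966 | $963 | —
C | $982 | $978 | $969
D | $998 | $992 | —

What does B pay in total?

All unit-bids, highest first — top 5: 998 (D-1), 992 (D-2), 982 (C-1), 978 (C-2), 969 (C-3)
Next rejected bid: $967 (not a price — pay-as-bid).
B wins no units.

B pays $0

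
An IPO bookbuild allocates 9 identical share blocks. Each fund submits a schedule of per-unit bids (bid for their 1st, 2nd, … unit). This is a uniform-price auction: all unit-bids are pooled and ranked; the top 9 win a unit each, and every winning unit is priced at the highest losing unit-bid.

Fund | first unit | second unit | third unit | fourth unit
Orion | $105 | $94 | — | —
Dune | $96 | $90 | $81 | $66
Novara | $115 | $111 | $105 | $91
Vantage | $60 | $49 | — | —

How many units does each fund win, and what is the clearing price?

Dune 3, Novara 4, Orion 2; clearing price $66

All unit-bids, highest first — top 9: 115 (Novara-1), 111 (Novara-2), 105 (Orion-1), 105 (Novara-3), 96 (Dune-1), 94 (Orion-2), 91 (Novara-4), 90 (Dune-2), 81 (Dune-3)
First bid not allocated: $66.
Allocation: Dune 3, Novara 4, Orion 2.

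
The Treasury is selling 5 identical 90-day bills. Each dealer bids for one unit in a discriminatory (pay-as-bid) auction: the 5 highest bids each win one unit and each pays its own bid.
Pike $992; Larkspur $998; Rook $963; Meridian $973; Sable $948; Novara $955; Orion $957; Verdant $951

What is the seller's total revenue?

Total revenue: $4,883

Ordering the bids: 998 (Larkspur), 992 (Pike), 973 (Meridian), 963 (Rook), 957 (Orion), 955 (Novara), 951 (Verdant), …
Winners (5 units): Larkspur, Pike, Meridian, Rook, Orion.
Total revenue = 998 + 992 + 973 + 963 + 957 = $4,883.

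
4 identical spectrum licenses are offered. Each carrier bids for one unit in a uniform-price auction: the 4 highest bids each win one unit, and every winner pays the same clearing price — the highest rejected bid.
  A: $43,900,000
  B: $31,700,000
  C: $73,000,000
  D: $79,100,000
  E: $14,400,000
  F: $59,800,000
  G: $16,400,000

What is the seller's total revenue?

Bids ranked high→low: 79,100,000 (D), 73,000,000 (C), 59,800,000 (F), 43,900,000 (A), 31,700,000 (B), 16,400,000 (G), …
Top 4: D, C, F, A.
Highest unsuccessful bid: $31,700,000 → clearing price.
Total revenue = 4 × $31,700,000 = $126,800,000.

Total revenue: $126,800,000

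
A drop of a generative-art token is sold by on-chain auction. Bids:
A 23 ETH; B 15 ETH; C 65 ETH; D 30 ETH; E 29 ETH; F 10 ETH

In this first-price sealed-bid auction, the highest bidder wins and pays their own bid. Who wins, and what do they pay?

C pays 65 ETH

First-price sealed-bid auction: the highest bidder wins and pays their own bid.
Bids ranked: 65 (C) > 30 (D) > 29 (E) > 23 (A) > 15 (B) > 10 (F)
C has the highest bid and pays exactly that: 65 ETH.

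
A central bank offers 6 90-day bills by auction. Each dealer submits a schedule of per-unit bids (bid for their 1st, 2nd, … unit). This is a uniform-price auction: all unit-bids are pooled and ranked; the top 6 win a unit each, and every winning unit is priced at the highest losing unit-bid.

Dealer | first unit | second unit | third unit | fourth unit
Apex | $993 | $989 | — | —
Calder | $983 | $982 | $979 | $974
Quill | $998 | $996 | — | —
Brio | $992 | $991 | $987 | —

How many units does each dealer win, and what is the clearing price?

All unit-bids, highest first — top 6: 998 (Quill-1), 996 (Quill-2), 993 (Apex-1), 992 (Brio-1), 991 (Brio-2), 989 (Apex-2)
The (k+1)-th unit-bid is $987.
Allocation: Apex 2, Brio 2, Quill 2.

Apex 2, Brio 2, Quill 2; clearing price $987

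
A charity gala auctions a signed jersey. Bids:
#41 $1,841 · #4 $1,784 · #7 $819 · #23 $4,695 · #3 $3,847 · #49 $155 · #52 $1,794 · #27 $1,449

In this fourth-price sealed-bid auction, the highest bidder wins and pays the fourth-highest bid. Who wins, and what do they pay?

Rule: the highest bidder wins and pays the fourth-highest bid.
Bids ranked: 4,695 (#23) > 3,847 (#3) > 1,841 (#41) > 1,794 (#52) > 1,784 (#4) > 1,449 (#27) > …
#23 is highest; pays the fourth-highest bid, $1,794.

#23 pays $1,794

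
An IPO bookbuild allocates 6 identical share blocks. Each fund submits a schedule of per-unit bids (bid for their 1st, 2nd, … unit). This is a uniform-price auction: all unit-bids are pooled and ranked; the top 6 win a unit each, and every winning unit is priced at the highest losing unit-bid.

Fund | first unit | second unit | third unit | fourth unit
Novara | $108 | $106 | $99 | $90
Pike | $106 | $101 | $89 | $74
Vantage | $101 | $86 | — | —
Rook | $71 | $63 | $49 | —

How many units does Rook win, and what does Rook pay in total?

Rook: 0 units, pays $0

All unit-bids, highest first — top 6: 108 (Novara-1), 106 (Novara-2), 106 (Pike-1), 101 (Pike-2), 101 (Vantage-1), 99 (Novara-3)
The (k+1)-th unit-bid is $90.
Rook wins 0 unit(s) at $90 each.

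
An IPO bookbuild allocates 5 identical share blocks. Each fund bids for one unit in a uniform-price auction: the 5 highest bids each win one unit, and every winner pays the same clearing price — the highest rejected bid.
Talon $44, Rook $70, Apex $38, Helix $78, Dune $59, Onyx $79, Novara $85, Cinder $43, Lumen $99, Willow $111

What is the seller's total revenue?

Total revenue: $350

Sorting: 111 (Willow), 99 (Lumen), 85 (Novara), 79 (Onyx), 78 (Helix), 70 (Rook), 59 (Dune), …
Winners (5 units): Willow, Lumen, Novara, Onyx, Helix.
First losing bid is Rook's $70, which sets the uniform price.
Total revenue = 5 × $70 = $350.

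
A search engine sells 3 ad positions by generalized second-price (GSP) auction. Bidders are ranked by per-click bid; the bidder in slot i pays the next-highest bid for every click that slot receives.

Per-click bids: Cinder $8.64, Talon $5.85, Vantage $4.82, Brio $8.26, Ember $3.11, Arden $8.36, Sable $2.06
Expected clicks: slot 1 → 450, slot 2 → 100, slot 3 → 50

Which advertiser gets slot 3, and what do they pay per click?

Per-click bids in order: $8.64 (Cinder) > $8.36 (Arden) > $8.26 (Brio) > $5.85 (Talon) > …
Slot 3 goes to the third-ranked bidder, Brio, who pays the next bid down: $5.85/click.

Brio; $5.85 per click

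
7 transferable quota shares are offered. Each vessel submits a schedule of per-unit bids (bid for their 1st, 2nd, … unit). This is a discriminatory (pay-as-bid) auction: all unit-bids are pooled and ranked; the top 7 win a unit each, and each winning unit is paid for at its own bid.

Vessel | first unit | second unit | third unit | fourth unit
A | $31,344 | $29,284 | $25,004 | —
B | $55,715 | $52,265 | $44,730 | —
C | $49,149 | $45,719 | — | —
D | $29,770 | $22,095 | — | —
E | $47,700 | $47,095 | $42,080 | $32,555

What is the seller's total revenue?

Total revenue: $342,373

All unit-bids, highest first — top 7: 55,715 (B-1), 52,265 (B-2), 49,149 (C-1), 47,700 (E-1), 47,095 (E-2), 45,719 (C-2), 44,730 (B-3)
Next rejected bid: $42,080 (not a price — pay-as-bid).
Each winning unit pays its own bid.
Revenue = 55,715 + 52,265 + 49,149 + 47,700 + 47,095 + 45,719 + 44,730 = $342,373.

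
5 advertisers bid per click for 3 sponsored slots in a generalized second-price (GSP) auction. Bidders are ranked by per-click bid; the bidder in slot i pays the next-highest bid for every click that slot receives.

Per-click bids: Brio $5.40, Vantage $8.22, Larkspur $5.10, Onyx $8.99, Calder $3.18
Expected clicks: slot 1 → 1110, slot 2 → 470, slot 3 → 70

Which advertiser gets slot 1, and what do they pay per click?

Sorting advertisers: $8.99 (Onyx) > $8.22 (Vantage) > $5.40 (Brio) > $5.10 (Larkspur) > …
Slot 1 goes to the first-ranked bidder, Onyx, who pays the next bid down: $8.22/click.

Onyx; $8.22 per click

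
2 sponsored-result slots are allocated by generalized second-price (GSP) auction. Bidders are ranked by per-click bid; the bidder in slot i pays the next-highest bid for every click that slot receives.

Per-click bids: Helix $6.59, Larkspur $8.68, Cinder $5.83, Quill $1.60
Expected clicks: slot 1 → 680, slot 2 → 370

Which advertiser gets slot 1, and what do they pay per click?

Larkspur; $6.59 per click

Ranked by bid: $8.68 (Larkspur) > $6.59 (Helix) > $5.83 (Cinder) > …
Slot 1 goes to the first-ranked bidder, Larkspur, who pays the next bid down: $6.59/click.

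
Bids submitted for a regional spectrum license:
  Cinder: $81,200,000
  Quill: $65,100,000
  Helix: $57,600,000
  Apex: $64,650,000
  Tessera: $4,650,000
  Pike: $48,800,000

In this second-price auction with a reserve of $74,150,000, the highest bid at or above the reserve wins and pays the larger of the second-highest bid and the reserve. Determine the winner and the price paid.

Sorting bids: 81,200,000 (Cinder) > 65,100,000 (Quill) > 64,650,000 (Apex) > 57,600,000 (Helix) > 48,800,000 (Pike) > 4,650,000 (Tessera)
Highest eligible bid: Cinder at $81,200,000.
Second-highest bid $65,100,000 is below the reserve $74,150,000, so the reserve binds → payment $74,150,000.

Cinder pays $74,150,000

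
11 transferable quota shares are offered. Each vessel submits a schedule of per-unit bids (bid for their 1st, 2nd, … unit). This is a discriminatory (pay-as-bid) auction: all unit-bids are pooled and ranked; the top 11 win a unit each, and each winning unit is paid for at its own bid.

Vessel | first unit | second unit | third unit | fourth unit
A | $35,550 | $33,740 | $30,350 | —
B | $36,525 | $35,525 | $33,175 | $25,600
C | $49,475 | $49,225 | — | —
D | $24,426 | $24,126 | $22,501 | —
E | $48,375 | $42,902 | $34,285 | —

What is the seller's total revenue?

Merging the schedules and taking the best 11: 49,475 (C-1), 49,225 (C-2), 48,375 (E-1), 42,902 (E-2), 36,525 (B-1), 35,550 (A-1), 35,525 (B-2), 34,285 (E-3), 33,740 (A-2), 33,175 (B-3), 30,350 (A-3)
Next rejected bid: $25,600 (not a price — pay-as-bid).
Each winning unit pays its own bid.
Revenue = 49,475 + 49,225 + 48,375 + 42,902 + 36,525 + 35,550 + 35,525 + 34,285 + 33,740 + 33,175 + 30,350 = $429,127.

Total revenue: $429,127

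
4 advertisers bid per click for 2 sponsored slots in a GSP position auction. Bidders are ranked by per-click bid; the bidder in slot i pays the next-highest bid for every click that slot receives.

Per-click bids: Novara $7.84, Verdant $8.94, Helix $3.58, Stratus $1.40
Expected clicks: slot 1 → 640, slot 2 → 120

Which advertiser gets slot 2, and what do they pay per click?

Sorting advertisers: $8.94 (Verdant) > $7.84 (Novara) > $3.58 (Helix) > …
Slot 2 goes to the second-ranked bidder, Novara, who pays the next bid down: $3.58/click.

Novara; $3.58 per click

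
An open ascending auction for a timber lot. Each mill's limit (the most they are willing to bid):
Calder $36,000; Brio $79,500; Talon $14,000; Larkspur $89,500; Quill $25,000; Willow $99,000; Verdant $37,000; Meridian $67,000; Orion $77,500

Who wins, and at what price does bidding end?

Rule: the price rises until one bidder remains; the winner pays the price at which the last rival dropped out.
Sorting limits: 99,000 (Willow) > 89,500 (Larkspur) > 79,500 (Brio) > 77,500 (Orion) > 67,000 (Meridian) > 37,000 (Verdant) > …
Once the price passes $89,500, only Willow is left; the hammer falls at Larkspur's limit of $89,500.

Willow wins at $89,500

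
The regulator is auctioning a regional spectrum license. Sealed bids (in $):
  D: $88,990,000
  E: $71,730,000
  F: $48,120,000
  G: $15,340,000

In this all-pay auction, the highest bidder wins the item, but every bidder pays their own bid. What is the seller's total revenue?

Bids in order: 88,990,000 (D) > 71,730,000 (E) > 48,120,000 (F) > 15,340,000 (G)
D wins with the top bid; all bids are sunk regardless.
Every bidder forfeits their bid regardless of winning.
Revenue = 88,990,000 + 71,730,000 + 48,120,000 + 15,340,000 = $224,180,000.

Total revenue: $224,180,000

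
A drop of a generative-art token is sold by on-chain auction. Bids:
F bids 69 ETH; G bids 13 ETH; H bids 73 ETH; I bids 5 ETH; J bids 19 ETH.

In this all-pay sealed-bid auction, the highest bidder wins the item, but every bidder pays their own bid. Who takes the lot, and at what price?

Rule: the highest bidder wins the item, but every bidder pays their own bid.
Bids in order: 73 (H) > 69 (F) > 19 (J) > 13 (G) > 5 (I)
H is highest and takes the item; every bidder forfeits their bid.

H pays 73 ETH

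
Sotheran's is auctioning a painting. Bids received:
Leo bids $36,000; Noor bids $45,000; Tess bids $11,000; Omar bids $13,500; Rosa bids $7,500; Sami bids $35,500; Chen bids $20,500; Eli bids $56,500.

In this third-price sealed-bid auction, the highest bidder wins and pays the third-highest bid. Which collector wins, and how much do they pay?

Sorting bids: 56,500 (Eli) > 45,000 (Noor) > 36,000 (Leo) > 35,500 (Sami) > 20,500 (Chen) > 13,500 (Omar) > …
Eli wins; payment is bid #3 in the ranking = $36,000.

Eli pays $36,000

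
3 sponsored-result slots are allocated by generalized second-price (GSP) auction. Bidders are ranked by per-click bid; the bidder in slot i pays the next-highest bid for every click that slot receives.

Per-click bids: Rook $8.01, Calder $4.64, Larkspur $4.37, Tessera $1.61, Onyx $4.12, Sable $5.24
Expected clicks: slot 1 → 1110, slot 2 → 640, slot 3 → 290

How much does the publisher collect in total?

Total revenue: $10053.30

Ranked by bid: $8.01 (Rook) > $5.24 (Sable) > $4.64 (Calder) > $4.37 (Larkspur) > …
Slot 1: Rook pays $5.24 × 1110 = $5816.40
Slot 2: Sable pays $4.64 × 640 = $2969.60
Slot 3: Calder pays $4.37 × 290 = $1267.30
Total = $10053.30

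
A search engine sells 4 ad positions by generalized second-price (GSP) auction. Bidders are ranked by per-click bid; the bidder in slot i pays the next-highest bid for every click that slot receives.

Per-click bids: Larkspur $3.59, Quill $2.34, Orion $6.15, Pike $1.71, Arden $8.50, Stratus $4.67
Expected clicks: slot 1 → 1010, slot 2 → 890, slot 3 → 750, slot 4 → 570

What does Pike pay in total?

Pike pays $0.00

Per-click bids in order: $8.50 (Arden) > $6.15 (Orion) > $4.67 (Stratus) > $3.59 (Larkspur) > $2.34 (Quill) > …
Pike ranks below slot 4 → no slot, pays nothing.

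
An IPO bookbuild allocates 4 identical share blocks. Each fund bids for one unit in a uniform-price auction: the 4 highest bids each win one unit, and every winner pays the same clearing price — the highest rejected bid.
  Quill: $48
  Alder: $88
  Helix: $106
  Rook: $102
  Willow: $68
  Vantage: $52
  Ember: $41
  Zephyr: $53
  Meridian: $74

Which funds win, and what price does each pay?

Helix, Rook, Alder, Meridian; each pays $68

Sorting: 106 (Helix), 102 (Rook), 88 (Alder), 74 (Meridian), 68 (Willow), 53 (Zephyr), …
Top 4: Helix, Rook, Alder, Meridian.
First losing bid is Willow's $68, which sets the uniform price.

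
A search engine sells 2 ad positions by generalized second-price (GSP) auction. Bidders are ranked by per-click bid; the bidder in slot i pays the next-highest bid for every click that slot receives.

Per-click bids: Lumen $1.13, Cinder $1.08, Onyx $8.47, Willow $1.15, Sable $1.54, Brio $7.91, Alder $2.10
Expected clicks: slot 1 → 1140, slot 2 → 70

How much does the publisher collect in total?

Ranked by bid: $8.47 (Onyx) > $7.91 (Brio) > $2.10 (Alder) > …
Slot 1: Onyx pays $7.91 × 1140 = $9017.40
Slot 2: Brio pays $2.10 × 70 = $147.00
Total = $9164.40

Total revenue: $9164.40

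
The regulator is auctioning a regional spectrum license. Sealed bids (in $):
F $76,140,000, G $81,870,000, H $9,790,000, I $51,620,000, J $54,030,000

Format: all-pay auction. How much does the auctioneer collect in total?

Rule: the highest bidder wins the item, but every bidder pays their own bid.
Sorting bids: 81,870,000 (G) > 76,140,000 (F) > 54,030,000 (J) > 51,620,000 (I) > 9,790,000 (H)
G wins with the top bid; all bids are sunk regardless.
Every bidder forfeits their bid regardless of winning.
Revenue = 76,140,000 + 81,870,000 + 9,790,000 + 51,620,000 + 54,030,000 = $273,450,000.

Total revenue: $273,450,000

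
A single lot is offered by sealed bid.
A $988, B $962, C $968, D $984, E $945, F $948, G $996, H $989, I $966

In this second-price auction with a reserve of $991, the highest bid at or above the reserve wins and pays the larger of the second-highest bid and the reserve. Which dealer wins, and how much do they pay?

Bids ranked: 996 (G) > 989 (H) > 988 (A) > 984 (D) > 968 (C) > 966 (I) > …
Highest eligible bid: G at $996.
max(second-highest $989, reserve $991) = $991.

G pays $991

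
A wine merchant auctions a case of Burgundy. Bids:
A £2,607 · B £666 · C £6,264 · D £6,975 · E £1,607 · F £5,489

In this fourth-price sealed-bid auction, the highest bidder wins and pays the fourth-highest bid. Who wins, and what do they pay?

D pays £2,607

Bids in order: 6,975 (D) > 6,264 (C) > 5,489 (F) > 2,607 (A) > 1,607 (E) > 666 (B)
D is highest; pays the fourth-highest bid, £2,607.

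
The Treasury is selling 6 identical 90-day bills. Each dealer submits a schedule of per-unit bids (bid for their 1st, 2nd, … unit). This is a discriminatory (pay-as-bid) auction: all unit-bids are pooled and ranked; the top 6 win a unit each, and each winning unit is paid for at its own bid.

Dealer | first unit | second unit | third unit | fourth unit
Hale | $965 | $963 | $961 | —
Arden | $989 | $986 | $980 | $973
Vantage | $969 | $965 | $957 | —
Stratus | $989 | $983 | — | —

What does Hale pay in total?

Hale pays $0

Pooled unit-bids ranked (top 6): 989 (Arden-1), 989 (Stratus-1), 986 (Arden-2), 983 (Stratus-2), 980 (Arden-3), 973 (Arden-4)
Next rejected bid: $969 (not a price — pay-as-bid).
Hale wins no units.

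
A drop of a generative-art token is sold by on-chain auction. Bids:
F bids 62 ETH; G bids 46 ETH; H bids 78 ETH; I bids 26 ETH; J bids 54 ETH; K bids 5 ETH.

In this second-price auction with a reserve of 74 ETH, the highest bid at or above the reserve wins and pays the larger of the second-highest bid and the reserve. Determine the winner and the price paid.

H pays 74 ETH

Bids ranked: 78 (H) > 62 (F) > 54 (J) > 46 (G) > 26 (I) > 5 (K)
H has the top bid at or above the reserve (78 ETH).
max(second-highest 62 ETH, reserve 74 ETH) = 74 ETH.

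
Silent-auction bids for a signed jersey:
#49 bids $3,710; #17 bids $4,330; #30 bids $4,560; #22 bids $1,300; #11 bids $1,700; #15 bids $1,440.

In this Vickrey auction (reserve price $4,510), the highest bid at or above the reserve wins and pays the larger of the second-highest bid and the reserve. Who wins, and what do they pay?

Bids ranked: 4,560 (#30) > 4,330 (#17) > 3,710 (#49) > 1,700 (#11) > 1,440 (#15) > 1,300 (#22)
Highest eligible bid: #30 at $4,560.
Second-highest bid $4,330 is below the reserve $4,510, so the reserve binds → payment $4,510.

#30 pays $4,510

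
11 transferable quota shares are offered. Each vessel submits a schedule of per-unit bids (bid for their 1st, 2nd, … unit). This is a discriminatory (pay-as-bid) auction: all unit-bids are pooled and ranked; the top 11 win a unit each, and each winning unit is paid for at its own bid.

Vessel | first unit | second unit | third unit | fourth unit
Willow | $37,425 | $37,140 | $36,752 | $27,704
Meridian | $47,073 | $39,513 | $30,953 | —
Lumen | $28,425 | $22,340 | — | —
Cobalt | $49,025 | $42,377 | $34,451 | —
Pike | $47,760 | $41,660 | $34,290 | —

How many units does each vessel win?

Cobalt 3, Meridian 2, Pike 3, Willow 3

Merging the schedules and taking the best 11: 49,025 (Cobalt-1), 47,760 (Pike-1), 47,073 (Meridian-1), 42,377 (Cobalt-2), 41,660 (Pike-2), 39,513 (Meridian-2), 37,425 (Willow-1), 37,140 (Willow-2), 36,752 (Willow-3), 34,451 (Cobalt-3), 34,290 (Pike-3)
Next rejected bid: $30,953 (not a price — pay-as-bid).
Allocation: Cobalt 3, Meridian 2, Pike 3, Willow 3.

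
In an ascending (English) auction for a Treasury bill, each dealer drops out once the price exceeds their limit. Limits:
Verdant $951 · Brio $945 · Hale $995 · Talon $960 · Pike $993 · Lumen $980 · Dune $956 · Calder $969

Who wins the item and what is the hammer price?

Ascending (English) auction: the price rises until one bidder remains; the winner pays the price at which the last rival dropped out.
Limits ranked: 995 (Hale) > 993 (Pike) > 980 (Lumen) > 969 (Calder) > 960 (Talon) > 956 (Dune) > …
Bidding ends when Pike exits at $993; Hale takes it.

Hale wins at $993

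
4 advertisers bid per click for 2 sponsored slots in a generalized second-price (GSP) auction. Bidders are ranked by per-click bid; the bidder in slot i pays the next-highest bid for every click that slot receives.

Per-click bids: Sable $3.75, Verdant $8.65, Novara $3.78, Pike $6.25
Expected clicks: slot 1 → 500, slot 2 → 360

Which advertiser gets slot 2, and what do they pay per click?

Pike; $3.78 per click

Ranked by bid: $8.65 (Verdant) > $6.25 (Pike) > $3.78 (Novara) > …
Slot 2 goes to the second-ranked bidder, Pike, who pays the next bid down: $3.78/click.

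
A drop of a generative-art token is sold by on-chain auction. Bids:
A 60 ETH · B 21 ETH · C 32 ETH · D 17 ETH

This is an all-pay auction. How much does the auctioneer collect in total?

Sorting bids: 60 (A) > 32 (C) > 21 (B) > 17 (D)
A wins with the top bid; all bids are sunk regardless.
Every bidder forfeits their bid regardless of winning.
Revenue = 60 + 21 + 32 + 17 = 130 ETH.

Total revenue: 130 ETH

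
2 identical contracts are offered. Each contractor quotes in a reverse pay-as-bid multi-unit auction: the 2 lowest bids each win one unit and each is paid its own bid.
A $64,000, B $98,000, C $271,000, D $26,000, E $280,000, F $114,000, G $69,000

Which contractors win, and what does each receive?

D $26,000, A $64,000

Bids ranked low→high: 26,000 (D), 64,000 (A), 69,000 (G), 98,000 (B), …
The 2 lowest are D, A.
Each winner is paid its own bid: D $26,000, A $64,000.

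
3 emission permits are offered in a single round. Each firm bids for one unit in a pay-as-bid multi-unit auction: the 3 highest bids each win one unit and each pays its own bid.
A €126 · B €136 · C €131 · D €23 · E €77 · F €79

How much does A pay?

Bids ranked high→low: 136 (B), 131 (C), 126 (A), 79 (F), 77 (E), …
Top 3: B, C, A.
A wins → own bid €126.

A pays €126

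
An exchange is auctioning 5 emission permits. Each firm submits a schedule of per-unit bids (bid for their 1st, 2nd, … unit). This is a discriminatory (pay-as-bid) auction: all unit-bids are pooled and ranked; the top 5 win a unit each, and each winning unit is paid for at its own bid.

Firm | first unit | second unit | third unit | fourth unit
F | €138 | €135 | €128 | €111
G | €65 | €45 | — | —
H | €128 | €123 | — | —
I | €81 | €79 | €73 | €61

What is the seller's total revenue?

Total revenue: €652

All unit-bids, highest first — top 5: 138 (F-1), 135 (F-2), 128 (F-3), 128 (H-1), 123 (H-2)
Next rejected bid: €111 (not a price — pay-as-bid).
Each winning unit pays its own bid.
Revenue = 138 + 135 + 128 + 128 + 123 = €652.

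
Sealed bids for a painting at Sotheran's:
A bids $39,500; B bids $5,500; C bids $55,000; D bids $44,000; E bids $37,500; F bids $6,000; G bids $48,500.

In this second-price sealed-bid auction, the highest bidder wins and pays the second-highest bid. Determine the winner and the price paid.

Rule: the highest bidder wins and pays the second-highest bid.
Bids in order: 55,000 (C) > 48,500 (G) > 44,000 (D) > 39,500 (A) > 37,500 (E) > 6,000 (F) > …
Second-price: C pays G's bid of $48,500.

C pays $48,500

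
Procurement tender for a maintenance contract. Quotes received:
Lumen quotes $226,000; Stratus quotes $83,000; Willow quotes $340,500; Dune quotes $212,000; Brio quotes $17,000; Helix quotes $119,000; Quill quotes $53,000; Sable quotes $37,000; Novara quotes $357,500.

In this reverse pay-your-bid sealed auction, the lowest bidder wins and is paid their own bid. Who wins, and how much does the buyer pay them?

Brio is paid $17,000

Reverse pay-your-bid sealed auction: the lowest bidder wins and is paid their own bid.
Bids ranked: 17,000 (Brio) < 37,000 (Sable) < 53,000 (Quill) < 83,000 (Stratus) < 119,000 (Helix) < 212,000 (Dune) < …
Brio has the lowest bid and is paid exactly that: $17,000.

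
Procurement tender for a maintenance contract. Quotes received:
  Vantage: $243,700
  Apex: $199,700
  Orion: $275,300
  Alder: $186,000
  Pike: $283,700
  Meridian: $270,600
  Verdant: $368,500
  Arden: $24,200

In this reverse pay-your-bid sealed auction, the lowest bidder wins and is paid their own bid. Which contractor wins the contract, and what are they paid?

Arden is paid $24,200

Rule: the lowest bidder wins and is paid their own bid.
Sorting bids: 24,200 (Arden) < 186,000 (Alder) < 199,700 (Apex) < 243,700 (Vantage) < 270,600 (Meridian) < 275,300 (Orion) < …
Arden has the lowest bid and is paid exactly that: $24,200.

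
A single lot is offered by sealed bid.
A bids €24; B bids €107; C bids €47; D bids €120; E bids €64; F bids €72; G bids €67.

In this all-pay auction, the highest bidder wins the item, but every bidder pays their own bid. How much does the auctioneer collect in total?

Total revenue: €501

Bids in order: 120 (D) > 107 (B) > 72 (F) > 67 (G) > 64 (E) > 47 (C) > …
D wins with the top bid; all bids are sunk regardless.
Every bidder forfeits their bid regardless of winning.
Revenue = 24 + 107 + 47 + 120 + 64 + 72 + 67 = €501.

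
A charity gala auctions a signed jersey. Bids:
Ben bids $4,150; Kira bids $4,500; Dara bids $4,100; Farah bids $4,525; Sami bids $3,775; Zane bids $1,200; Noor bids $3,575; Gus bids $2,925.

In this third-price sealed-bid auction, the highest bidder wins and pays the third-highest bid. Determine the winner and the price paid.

Bids ranked: 4,525 (Farah) > 4,500 (Kira) > 4,150 (Ben) > 4,100 (Dara) > 3,775 (Sami) > 3,575 (Noor) > …
Farah is highest; pays the third-highest bid, $4,150.

Farah pays $4,150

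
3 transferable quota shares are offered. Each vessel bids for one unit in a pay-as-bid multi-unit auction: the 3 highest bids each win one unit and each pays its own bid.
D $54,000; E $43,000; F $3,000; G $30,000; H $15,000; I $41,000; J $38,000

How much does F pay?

Ordering the bids: 54,000 (D), 43,000 (E), 41,000 (I), 38,000 (J), 30,000 (G), …
Winners (3 units): D, E, I.
F does not win → $0.

F pays $0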